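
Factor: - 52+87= 35 = 5^1 * 7^1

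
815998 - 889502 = -73504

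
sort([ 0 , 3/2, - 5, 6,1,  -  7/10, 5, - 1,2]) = [ - 5 ,-1,  -  7/10  ,  0,  1,3/2,  2,  5, 6]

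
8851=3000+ 5851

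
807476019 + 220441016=1027917035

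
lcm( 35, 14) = 70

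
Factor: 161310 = 2^1 * 3^1*5^1*19^1*283^1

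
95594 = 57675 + 37919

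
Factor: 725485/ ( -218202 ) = - 2^( - 1)*3^( - 1 )*5^1*41^( - 1 ) *373^1*389^1*887^( - 1 ) 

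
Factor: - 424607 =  - 31^1*13697^1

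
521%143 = 92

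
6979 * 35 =244265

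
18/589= 18/589=0.03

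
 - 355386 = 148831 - 504217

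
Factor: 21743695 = 5^1 * 19^1*228881^1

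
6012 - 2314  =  3698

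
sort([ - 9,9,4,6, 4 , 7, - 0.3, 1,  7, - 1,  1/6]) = [ - 9, - 1,-0.3,1/6,1 , 4, 4, 6,7 , 7, 9] 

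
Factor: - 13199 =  - 67^1*197^1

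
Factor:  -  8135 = -5^1*1627^1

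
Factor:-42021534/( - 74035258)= 21010767/37017629 = 3^1*11^( - 1)*41^( - 1)*211^( - 1 ) * 389^(- 1 )*7003589^1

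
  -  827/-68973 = 827/68973 = 0.01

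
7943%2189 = 1376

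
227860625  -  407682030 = -179821405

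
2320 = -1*(-2320 )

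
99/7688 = 99/7688 = 0.01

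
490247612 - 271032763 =219214849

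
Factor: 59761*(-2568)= - 153466248 = - 2^3 * 3^1*13^1*107^1*4597^1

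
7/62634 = 7/62634 = 0.00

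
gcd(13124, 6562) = 6562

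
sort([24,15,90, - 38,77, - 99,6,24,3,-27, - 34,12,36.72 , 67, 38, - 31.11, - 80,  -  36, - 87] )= [ - 99, - 87, - 80,-38, - 36 , - 34,  -  31.11, - 27, 3, 6,12,15,24,24,36.72,  38, 67,77,90 ] 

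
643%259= 125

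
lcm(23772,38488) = 808248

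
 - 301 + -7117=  - 7418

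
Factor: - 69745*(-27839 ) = 1941631055 = 5^1*7^1*13^1*29^1 * 37^1*41^1*97^1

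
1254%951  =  303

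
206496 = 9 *22944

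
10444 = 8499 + 1945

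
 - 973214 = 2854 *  ( - 341) 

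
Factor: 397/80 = 2^( - 4)*5^ ( - 1)*397^1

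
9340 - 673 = 8667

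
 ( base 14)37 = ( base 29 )1K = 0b110001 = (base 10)49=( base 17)2F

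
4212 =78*54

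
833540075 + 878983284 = 1712523359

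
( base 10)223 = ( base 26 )8f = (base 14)11D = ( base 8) 337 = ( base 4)3133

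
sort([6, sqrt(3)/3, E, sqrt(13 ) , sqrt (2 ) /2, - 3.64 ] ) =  [ - 3.64, sqrt(3 )/3,sqrt( 2)/2, E, sqrt(13 ) , 6 ] 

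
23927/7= 3418 + 1/7  =  3418.14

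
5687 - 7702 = - 2015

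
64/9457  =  64/9457 = 0.01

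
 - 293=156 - 449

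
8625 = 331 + 8294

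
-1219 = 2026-3245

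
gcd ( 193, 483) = 1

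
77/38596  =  77/38596  =  0.00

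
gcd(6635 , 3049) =1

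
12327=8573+3754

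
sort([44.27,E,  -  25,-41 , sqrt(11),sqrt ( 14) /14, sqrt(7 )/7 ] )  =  [ - 41,-25,sqrt (14 )/14,sqrt(7 )/7, E,sqrt(11),44.27]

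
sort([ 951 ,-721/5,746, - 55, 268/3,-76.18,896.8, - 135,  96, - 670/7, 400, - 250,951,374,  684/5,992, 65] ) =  [-250,-721/5,-135, - 670/7,- 76.18, - 55, 65, 268/3, 96, 684/5, 374,400, 746, 896.8, 951, 951,992 ]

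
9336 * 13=121368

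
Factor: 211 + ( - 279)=  -  68  =  -  2^2*17^1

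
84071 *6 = 504426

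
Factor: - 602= -2^1*7^1*43^1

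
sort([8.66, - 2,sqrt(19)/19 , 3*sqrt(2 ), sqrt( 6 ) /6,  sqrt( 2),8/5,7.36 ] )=[ - 2,sqrt( 19 ) /19,  sqrt( 6)/6, sqrt( 2),  8/5,3*sqrt( 2),  7.36,  8.66 ]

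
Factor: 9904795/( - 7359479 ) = -5^1*17^1*6133^1*387341^(-1) = - 521305/387341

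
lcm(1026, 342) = 1026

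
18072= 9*2008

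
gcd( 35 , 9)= 1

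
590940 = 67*8820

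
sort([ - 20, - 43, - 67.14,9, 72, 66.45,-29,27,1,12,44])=[ - 67.14, - 43,  -  29, - 20 , 1,9,12,27,  44, 66.45, 72 ] 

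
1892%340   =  192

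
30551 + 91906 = 122457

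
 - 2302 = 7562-9864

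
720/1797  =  240/599=0.40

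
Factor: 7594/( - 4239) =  - 2^1*3^( - 3 )* 157^( - 1 )*3797^1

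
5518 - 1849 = 3669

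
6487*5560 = 36067720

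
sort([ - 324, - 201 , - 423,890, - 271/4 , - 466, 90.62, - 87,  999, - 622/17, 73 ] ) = [ - 466 ,-423, -324, - 201, - 87, - 271/4, - 622/17,  73, 90.62,  890, 999]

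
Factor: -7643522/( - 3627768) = 3821761/1813884 = 2^(  -  2) * 3^( - 1)* 443^1*8627^1*151157^ ( - 1)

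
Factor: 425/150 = 2^( - 1 )*3^( - 1 )*17^1 =17/6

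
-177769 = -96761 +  - 81008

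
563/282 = 563/282 = 2.00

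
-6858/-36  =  381/2  =  190.50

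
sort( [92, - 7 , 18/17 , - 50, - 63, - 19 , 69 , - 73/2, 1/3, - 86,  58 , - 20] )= [ - 86, - 63, - 50, - 73/2, -20, - 19, - 7,1/3, 18/17, 58, 69 , 92 ] 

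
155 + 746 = 901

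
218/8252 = 109/4126 = 0.03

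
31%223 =31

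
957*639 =611523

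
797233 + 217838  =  1015071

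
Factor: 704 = 2^6*11^1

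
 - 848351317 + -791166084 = - 1639517401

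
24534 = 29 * 846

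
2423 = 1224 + 1199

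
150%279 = 150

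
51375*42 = 2157750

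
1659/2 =1659/2 = 829.50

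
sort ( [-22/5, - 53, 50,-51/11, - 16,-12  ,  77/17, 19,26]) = [-53,-16, - 12, - 51/11, - 22/5,77/17, 19,26, 50 ]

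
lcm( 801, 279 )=24831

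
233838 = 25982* 9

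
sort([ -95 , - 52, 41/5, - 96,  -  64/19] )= [ - 96, -95, - 52,  -  64/19, 41/5]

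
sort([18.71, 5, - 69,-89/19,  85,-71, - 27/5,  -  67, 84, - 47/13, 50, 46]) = [ -71,-69,  -  67, - 27/5,  -  89/19,-47/13, 5, 18.71 , 46,50, 84, 85]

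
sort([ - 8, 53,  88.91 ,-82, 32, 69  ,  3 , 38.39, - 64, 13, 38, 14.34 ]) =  [ - 82  , - 64, - 8, 3, 13, 14.34, 32, 38,38.39, 53, 69 , 88.91]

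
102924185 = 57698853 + 45225332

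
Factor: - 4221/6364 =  - 2^( - 2 ) * 3^2 * 7^1*37^ ( - 1 ) * 43^( - 1 )*67^1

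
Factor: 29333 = 29333^1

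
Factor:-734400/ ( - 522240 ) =45/32 = 2^( - 5)*3^2*5^1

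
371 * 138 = 51198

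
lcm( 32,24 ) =96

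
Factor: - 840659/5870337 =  - 3^(-1)*11^(- 1 )*229^1 * 3671^1 * 177889^(  -  1 )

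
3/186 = 1/62 = 0.02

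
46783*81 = 3789423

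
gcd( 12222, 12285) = 63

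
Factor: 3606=2^1*3^1*601^1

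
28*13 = 364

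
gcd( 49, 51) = 1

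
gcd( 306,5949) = 9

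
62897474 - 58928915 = 3968559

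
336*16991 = 5708976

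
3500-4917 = - 1417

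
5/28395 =1/5679 = 0.00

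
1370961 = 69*19869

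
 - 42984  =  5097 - 48081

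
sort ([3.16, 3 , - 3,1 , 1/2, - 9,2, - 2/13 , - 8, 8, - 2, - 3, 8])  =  [- 9,-8,-3, - 3, - 2, - 2/13, 1/2, 1,2 , 3, 3.16, 8,8 ]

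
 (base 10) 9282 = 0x2442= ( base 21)1010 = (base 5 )244112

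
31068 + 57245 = 88313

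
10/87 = 10/87= 0.11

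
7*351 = 2457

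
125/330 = 25/66= 0.38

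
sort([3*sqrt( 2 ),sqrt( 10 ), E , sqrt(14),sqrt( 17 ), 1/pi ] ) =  [ 1/pi,  E,sqrt( 10), sqrt(14),sqrt(17), 3*sqrt ( 2 )]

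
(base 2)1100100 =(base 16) 64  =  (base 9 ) 121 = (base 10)100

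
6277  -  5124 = 1153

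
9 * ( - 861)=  - 7749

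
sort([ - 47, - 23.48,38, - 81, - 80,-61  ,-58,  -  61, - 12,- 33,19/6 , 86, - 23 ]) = [ - 81, - 80, - 61, - 61, - 58,  -  47, - 33, - 23.48, - 23,  -  12,19/6,  38, 86] 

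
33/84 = 11/28 = 0.39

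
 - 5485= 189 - 5674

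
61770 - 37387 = 24383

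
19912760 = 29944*665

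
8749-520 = 8229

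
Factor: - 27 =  - 3^3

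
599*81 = 48519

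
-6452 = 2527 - 8979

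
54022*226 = 12208972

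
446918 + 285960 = 732878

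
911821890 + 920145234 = 1831967124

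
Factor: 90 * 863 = 2^1* 3^2*5^1*863^1 = 77670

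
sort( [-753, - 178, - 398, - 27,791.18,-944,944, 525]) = [-944,-753,-398, - 178,  -  27, 525, 791.18,944 ]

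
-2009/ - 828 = 2 + 353/828 = 2.43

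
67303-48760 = 18543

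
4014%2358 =1656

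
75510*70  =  5285700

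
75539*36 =2719404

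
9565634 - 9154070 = 411564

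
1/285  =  1/285 = 0.00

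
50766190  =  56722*895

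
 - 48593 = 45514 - 94107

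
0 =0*7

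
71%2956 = 71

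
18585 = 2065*9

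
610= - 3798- - 4408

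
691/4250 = 691/4250= 0.16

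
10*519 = 5190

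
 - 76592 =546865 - 623457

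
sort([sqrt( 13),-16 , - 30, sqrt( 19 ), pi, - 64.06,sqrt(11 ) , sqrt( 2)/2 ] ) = [ - 64.06 , - 30, -16, sqrt(2 ) /2,  pi,sqrt( 11 ), sqrt( 13 ), sqrt( 19 ) ] 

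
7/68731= 7/68731 = 0.00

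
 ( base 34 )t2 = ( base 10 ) 988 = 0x3DC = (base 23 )1JM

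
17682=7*2526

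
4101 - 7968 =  - 3867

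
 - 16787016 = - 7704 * 2179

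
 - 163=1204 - 1367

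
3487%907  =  766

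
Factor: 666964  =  2^2  *166741^1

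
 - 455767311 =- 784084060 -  - 328316749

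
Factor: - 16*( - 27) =2^4 * 3^3= 432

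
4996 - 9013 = - 4017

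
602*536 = 322672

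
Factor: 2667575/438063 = 3^ ( - 1)*5^2* 106703^1 * 146021^ ( - 1) 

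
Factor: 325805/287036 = 2^( - 2 )*5^1*17^1*73^( - 1 )*983^(-1 )*3833^1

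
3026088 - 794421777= -791395689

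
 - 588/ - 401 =588/401 =1.47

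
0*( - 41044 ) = 0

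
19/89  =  19/89 = 0.21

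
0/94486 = 0=0.00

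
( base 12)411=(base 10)589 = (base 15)294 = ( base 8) 1115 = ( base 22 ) 14h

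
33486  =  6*5581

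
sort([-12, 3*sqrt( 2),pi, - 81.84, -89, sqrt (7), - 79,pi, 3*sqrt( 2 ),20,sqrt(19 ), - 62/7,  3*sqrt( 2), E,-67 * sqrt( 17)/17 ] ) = [ - 89,- 81.84,-79, - 67*sqrt( 17)/17, - 12, - 62/7,sqrt (7),  E,pi, pi, 3*sqrt(2),3*sqrt(2),3*sqrt(2),sqrt( 19) , 20 ]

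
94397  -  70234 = 24163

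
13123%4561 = 4001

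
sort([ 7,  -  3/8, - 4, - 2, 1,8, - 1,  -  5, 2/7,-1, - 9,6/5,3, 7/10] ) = [ - 9,  -  5, - 4, - 2, - 1,-1, - 3/8,2/7, 7/10, 1,6/5,3 , 7,8] 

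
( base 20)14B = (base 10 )491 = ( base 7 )1301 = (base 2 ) 111101011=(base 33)ET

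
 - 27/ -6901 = 27/6901 = 0.00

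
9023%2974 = 101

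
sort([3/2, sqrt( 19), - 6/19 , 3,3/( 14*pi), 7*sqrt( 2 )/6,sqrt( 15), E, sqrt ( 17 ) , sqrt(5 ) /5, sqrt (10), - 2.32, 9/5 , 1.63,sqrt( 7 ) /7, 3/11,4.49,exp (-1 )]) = [  -  2.32, - 6/19,3/( 14*pi), 3/11,exp ( - 1), sqrt( 7)/7, sqrt(5 ) /5, 3/2,1.63 , 7*sqrt( 2 ) /6, 9/5, E,3,sqrt( 10 ),sqrt(15 ),sqrt( 17),sqrt( 19),4.49]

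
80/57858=40/28929 = 0.00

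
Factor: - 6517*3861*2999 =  - 3^3*7^3*11^1*13^1*19^1*2999^1 = - 75461248863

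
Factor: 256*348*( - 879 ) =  - 2^10*3^2 * 29^1*293^1= - 78308352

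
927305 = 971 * 955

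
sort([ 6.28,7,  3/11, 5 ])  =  [ 3/11, 5,6.28,7] 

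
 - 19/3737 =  - 1  +  3718/3737 = - 0.01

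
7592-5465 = 2127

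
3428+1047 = 4475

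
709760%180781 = 167417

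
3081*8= 24648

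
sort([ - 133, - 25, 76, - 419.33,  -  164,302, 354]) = [  -  419.33, - 164, - 133, - 25,76,302, 354 ]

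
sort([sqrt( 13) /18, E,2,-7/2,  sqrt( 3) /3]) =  [ - 7/2  ,  sqrt( 13) /18,sqrt( 3) /3, 2,  E ]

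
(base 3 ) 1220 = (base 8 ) 63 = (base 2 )110011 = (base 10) 51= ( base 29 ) 1M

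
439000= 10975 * 40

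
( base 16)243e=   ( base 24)G2E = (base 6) 110542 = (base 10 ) 9278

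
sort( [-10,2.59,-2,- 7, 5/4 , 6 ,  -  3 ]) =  [  -  10 , - 7 , - 3, -2,5/4,2.59, 6]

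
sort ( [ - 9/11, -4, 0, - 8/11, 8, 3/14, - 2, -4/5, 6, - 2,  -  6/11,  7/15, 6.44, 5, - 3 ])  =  [ - 4,-3, - 2, - 2, - 9/11, - 4/5 , - 8/11,-6/11, 0,3/14,7/15,  5, 6, 6.44 , 8]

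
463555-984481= - 520926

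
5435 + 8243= 13678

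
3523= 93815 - 90292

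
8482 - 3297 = 5185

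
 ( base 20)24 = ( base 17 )2a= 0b101100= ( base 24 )1k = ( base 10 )44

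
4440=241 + 4199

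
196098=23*8526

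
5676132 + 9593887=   15270019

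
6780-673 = 6107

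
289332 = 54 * 5358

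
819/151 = 5 + 64/151 = 5.42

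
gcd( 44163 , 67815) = 9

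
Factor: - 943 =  - 23^1*41^1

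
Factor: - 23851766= - 2^1*11925883^1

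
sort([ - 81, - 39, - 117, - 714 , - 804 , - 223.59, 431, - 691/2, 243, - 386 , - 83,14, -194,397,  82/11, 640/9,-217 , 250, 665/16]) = [ - 804,-714, - 386,-691/2, - 223.59 , - 217,- 194, - 117, - 83 , - 81, - 39 , 82/11, 14,665/16,640/9 , 243,  250,  397, 431]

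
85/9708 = 85/9708 = 0.01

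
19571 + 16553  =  36124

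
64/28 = 16/7 = 2.29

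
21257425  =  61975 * 343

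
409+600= 1009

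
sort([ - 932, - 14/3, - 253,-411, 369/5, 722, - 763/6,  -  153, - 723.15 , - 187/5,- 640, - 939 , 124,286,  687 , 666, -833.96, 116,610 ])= [ - 939,-932, - 833.96 , - 723.15, - 640, - 411, - 253, - 153, - 763/6, - 187/5 , - 14/3,369/5 , 116,124,286,610 , 666, 687,722]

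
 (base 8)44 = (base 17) 22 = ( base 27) 19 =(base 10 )36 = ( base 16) 24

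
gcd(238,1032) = 2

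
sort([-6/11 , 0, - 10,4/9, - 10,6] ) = [ -10, - 10, - 6/11,0,4/9, 6 ]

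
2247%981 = 285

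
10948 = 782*14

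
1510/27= 1510/27 = 55.93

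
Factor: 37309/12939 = 3^(  -  1)*19^( - 1)*227^(-1)*37309^1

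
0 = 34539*0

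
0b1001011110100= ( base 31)51G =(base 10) 4852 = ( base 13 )2293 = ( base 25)7J2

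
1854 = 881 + 973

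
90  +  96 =186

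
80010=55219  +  24791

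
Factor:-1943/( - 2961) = 3^( - 2)*7^ ( - 1 )*29^1*47^( - 1)*67^1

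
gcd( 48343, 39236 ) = 1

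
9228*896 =8268288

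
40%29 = 11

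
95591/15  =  6372 + 11/15=6372.73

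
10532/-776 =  - 14+83/194 =-13.57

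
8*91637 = 733096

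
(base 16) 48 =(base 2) 1001000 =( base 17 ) 44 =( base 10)72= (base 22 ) 36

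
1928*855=1648440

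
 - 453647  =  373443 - 827090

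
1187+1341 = 2528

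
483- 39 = 444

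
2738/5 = 2738/5 = 547.60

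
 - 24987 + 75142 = 50155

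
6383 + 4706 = 11089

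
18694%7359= 3976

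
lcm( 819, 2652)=55692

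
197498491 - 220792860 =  - 23294369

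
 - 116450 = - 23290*5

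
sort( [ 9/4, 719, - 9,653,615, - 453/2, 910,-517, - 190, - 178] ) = [  -  517, - 453/2, - 190, - 178, - 9, 9/4,615 , 653,719, 910]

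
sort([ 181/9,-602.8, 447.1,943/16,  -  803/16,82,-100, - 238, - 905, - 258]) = [ - 905, - 602.8,-258, - 238,-100, - 803/16,181/9, 943/16,82,447.1]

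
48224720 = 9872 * 4885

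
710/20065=142/4013 = 0.04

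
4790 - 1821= 2969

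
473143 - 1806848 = - 1333705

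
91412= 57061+34351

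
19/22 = 19/22 = 0.86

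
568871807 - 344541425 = 224330382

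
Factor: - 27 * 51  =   - 1377 = - 3^4 * 17^1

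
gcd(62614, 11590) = 2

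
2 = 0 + 2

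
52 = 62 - 10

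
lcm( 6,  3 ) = 6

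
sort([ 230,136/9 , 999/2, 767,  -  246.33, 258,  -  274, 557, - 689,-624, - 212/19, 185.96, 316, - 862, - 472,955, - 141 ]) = [ - 862, - 689, - 624, - 472 , - 274, - 246.33 ,-141, - 212/19, 136/9, 185.96, 230,258, 316,999/2, 557, 767, 955]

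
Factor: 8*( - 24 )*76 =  - 2^8*3^1*19^1 = - 14592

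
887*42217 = 37446479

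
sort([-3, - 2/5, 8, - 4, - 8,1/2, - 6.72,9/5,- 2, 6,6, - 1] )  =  [ - 8, - 6.72, - 4,  -  3, - 2, - 1, - 2/5 , 1/2,  9/5,6,  6, 8 ]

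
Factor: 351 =3^3 * 13^1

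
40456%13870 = 12716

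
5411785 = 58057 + 5353728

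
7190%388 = 206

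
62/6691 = 62/6691 = 0.01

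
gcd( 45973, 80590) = 1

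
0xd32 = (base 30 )3mi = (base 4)310302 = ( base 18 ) A7C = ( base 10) 3378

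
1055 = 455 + 600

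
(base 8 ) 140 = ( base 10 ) 96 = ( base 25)3l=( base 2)1100000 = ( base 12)80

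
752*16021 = 12047792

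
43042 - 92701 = -49659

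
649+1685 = 2334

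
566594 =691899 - 125305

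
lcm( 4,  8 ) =8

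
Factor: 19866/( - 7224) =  - 11/4=- 2^(-2 )*11^1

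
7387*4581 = 33839847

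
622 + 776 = 1398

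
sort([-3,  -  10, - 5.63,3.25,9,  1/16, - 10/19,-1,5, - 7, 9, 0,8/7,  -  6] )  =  [ - 10, - 7,- 6, - 5.63,-3, - 1, - 10/19, 0, 1/16, 8/7,3.25,5,9, 9 ]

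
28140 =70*402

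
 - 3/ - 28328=3/28328 = 0.00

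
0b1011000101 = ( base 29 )od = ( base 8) 1305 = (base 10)709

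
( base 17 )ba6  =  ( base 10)3355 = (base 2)110100011011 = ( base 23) 67K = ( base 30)3LP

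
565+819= 1384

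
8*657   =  5256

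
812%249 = 65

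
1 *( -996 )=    - 996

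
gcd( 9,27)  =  9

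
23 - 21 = 2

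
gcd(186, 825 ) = 3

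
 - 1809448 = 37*( - 48904 ) 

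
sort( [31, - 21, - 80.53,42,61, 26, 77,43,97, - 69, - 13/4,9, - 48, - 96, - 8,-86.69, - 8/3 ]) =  [ - 96,  -  86.69, - 80.53, - 69, - 48, - 21, - 8, - 13/4, - 8/3 , 9, 26, 31,42,43,  61,77,97]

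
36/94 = 18/47 = 0.38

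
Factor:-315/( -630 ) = 2^(-1) = 1/2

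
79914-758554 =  - 678640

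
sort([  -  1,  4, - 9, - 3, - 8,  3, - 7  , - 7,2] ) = [ - 9, - 8, - 7,  -  7, - 3,  -  1,  2,3,4]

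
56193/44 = 1277 + 5/44 = 1277.11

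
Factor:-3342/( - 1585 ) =2^1*3^1 * 5^ ( - 1)*317^( - 1)*557^1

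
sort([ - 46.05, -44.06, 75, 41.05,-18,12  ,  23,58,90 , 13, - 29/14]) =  [ - 46.05,-44.06, - 18, - 29/14,12,13, 23,41.05, 58,75,90 ] 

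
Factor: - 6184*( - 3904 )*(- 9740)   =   - 2^11*5^1*61^1*  487^1*773^1 = - 235146352640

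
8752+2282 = 11034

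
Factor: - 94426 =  - 2^1*31^1*1523^1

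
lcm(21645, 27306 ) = 1774890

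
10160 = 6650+3510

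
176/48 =3+ 2/3 = 3.67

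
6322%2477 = 1368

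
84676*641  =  54277316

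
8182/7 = 1168 + 6/7 = 1168.86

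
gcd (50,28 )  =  2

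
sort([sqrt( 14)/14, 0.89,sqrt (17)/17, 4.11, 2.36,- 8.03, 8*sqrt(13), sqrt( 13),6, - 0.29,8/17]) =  [ - 8.03, - 0.29,sqrt( 17 )/17,sqrt ( 14) /14, 8/17, 0.89 , 2.36, sqrt( 13), 4.11,6, 8*sqrt( 13 )]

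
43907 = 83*529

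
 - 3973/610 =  - 7 + 297/610  =  - 6.51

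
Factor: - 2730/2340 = -2^( -1)*3^( - 1)*7^1 = -7/6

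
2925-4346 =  - 1421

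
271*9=2439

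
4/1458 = 2/729 =0.00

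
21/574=3/82 = 0.04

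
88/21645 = 88/21645 = 0.00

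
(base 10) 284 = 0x11c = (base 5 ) 2114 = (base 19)EI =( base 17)GC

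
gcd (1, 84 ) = 1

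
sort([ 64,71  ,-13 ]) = [ - 13,64, 71]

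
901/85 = 10  +  3/5 = 10.60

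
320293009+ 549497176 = 869790185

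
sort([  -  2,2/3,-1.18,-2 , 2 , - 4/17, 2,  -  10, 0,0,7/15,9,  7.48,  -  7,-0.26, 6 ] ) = [ -10, -7, - 2,-2, - 1.18,  -  0.26,  -  4/17,0,  0, 7/15 , 2/3, 2, 2, 6, 7.48 , 9]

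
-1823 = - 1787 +-36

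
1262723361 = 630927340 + 631796021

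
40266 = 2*20133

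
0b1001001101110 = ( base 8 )11156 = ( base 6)33502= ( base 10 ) 4718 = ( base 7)16520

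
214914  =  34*6321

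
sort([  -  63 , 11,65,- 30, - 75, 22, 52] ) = [ - 75, - 63, - 30 , 11,22,52,65 ]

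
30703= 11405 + 19298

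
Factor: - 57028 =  - 2^2*53^1*269^1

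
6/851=6/851=0.01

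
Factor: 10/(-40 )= - 2^( - 2) = - 1/4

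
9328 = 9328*1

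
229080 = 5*45816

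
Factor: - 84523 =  - 84523^1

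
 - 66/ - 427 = 66/427 = 0.15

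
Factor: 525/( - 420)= -2^(  -  2) * 5^1 = - 5/4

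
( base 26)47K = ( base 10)2906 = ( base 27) 3qh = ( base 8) 5532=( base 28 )3jm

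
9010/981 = 9 + 181/981 = 9.18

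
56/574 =4/41 = 0.10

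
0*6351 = 0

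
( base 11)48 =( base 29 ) 1N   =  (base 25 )22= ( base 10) 52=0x34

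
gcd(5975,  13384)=239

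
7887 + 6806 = 14693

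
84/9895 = 84/9895  =  0.01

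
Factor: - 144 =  - 2^4*3^2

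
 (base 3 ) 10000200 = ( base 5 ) 32310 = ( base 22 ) 4c5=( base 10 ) 2205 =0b100010011101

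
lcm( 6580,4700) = 32900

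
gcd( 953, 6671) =953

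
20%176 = 20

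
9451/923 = 10+17/71=10.24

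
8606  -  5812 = 2794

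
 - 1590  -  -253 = -1337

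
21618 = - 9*(  -  2402)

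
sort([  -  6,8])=[-6,  8 ]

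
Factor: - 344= - 2^3 *43^1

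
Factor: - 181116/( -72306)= 2^1*3^1*43^1*103^( - 1)  =  258/103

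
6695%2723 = 1249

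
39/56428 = 39/56428 = 0.00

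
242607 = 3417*71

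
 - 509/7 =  - 509/7 =- 72.71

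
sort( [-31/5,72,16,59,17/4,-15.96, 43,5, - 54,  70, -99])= [-99, - 54,-15.96, - 31/5,  17/4,5,16, 43,59, 70,72 ]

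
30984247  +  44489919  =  75474166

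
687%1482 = 687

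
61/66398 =61/66398 = 0.00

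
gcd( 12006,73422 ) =18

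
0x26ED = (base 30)b25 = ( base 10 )9965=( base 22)kcl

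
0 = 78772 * 0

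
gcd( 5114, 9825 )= 1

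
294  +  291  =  585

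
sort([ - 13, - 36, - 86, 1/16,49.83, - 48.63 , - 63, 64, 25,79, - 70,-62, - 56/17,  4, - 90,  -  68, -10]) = [ - 90, - 86, - 70, - 68, - 63, - 62, - 48.63,  -  36,-13, - 10, - 56/17, 1/16,4 , 25, 49.83,64,79] 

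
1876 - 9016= - 7140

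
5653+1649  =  7302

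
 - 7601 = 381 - 7982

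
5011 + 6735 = 11746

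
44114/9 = 44114/9 = 4901.56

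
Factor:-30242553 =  - 3^1*11^1*916441^1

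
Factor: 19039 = 79^1*241^1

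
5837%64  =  13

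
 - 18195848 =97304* ( - 187)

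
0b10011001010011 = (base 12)5817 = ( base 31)a6f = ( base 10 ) 9811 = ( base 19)1837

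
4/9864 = 1/2466 = 0.00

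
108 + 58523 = 58631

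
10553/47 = 224 + 25/47= 224.53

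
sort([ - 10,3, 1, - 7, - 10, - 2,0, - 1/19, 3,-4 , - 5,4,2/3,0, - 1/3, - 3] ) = [  -  10, - 10, - 7,  -  5, - 4,-3, - 2, - 1/3,-1/19,0, 0,2/3,1,3,3,4]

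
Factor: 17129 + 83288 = 100417=100417^1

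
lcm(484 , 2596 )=28556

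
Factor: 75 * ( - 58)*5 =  - 2^1 * 3^1 *5^3*29^1 = - 21750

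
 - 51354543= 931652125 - 983006668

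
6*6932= 41592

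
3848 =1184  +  2664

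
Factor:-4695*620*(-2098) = 6107068200  =  2^3*3^1 *5^2*31^1*313^1*1049^1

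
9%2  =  1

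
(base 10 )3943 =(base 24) 6k7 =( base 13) 1a44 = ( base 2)111101100111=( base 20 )9H3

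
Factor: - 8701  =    -  7^1 * 11^1*113^1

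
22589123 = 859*26297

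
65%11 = 10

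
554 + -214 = 340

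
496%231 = 34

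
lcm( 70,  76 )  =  2660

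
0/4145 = 0 = 0.00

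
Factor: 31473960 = 2^3*3^1*5^1*7^1 * 89^1 * 421^1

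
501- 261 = 240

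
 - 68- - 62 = -6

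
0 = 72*0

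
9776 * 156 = 1525056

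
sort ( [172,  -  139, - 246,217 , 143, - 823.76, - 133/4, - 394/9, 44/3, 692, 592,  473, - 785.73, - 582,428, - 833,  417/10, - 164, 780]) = [ - 833, - 823.76, - 785.73, - 582,  -  246 , - 164, - 139, - 394/9, - 133/4,44/3,417/10,143 , 172,  217,428 , 473, 592 , 692, 780]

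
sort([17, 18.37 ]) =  [17, 18.37 ]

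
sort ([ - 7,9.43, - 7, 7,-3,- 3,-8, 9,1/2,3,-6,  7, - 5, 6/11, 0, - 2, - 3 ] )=[- 8,-7, - 7,-6,  -  5,-3, - 3,  -  3, - 2 , 0,1/2,6/11,3 , 7,7,  9, 9.43]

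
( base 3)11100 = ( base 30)3R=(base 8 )165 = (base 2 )1110101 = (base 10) 117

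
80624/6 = 40312/3 = 13437.33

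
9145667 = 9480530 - 334863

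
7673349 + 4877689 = 12551038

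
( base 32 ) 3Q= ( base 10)122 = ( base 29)46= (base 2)1111010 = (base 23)57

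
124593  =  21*5933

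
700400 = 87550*8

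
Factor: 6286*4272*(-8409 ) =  -225813536928=- 2^5*3^2*7^1*89^1*449^1*2803^1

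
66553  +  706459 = 773012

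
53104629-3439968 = 49664661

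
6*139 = 834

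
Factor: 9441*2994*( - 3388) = - 95766407352=- 2^3*3^3*7^1*11^2*499^1*1049^1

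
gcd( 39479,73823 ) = 1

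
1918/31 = 1918/31= 61.87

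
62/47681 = 62/47681 = 0.00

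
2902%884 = 250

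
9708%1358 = 202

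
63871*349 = 22290979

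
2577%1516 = 1061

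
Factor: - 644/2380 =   -  23/85 = -5^(-1) * 17^( - 1)*23^1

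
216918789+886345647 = 1103264436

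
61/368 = 61/368 = 0.17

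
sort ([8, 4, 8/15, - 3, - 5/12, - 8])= [ - 8,-3, - 5/12, 8/15, 4 , 8]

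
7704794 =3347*2302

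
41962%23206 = 18756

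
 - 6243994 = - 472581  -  5771413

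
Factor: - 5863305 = - 3^1*5^1 *7^1*19^1*2939^1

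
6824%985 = 914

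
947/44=947/44  =  21.52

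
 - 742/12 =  - 371/6=- 61.83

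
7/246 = 7/246 = 0.03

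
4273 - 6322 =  - 2049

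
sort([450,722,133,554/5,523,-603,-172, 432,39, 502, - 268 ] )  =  [-603, - 268 ,-172,39, 554/5,133,432,450  ,  502 , 523,722] 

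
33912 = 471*72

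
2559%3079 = 2559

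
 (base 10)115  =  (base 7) 223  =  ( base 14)83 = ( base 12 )97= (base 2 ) 1110011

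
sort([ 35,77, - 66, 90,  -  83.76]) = [  -  83.76, -66,35,  77, 90]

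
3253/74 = 43 + 71/74 = 43.96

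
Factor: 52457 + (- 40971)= 2^1*5743^1 = 11486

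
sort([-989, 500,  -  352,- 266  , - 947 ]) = [ - 989,  -  947,-352, - 266,500 ]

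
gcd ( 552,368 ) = 184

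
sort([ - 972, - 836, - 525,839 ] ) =[ - 972,  -  836, -525,839 ]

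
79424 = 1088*73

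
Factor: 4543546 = 2^1*7^1*19^2*29^1*31^1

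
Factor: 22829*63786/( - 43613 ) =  - 2^1*3^1*37^1*617^1*10631^1*43613^(-1 )  =  - 1456170594/43613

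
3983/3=1327 + 2/3 =1327.67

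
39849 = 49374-9525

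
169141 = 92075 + 77066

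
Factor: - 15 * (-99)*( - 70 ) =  - 2^1*3^3* 5^2*7^1*11^1=-103950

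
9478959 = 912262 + 8566697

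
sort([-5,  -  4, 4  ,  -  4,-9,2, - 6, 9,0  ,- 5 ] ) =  [ - 9, - 6,-5,- 5, - 4, -4 , 0 , 2,  4, 9] 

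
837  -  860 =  - 23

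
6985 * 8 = 55880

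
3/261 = 1/87 = 0.01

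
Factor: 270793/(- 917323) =  -  289/979 = - 11^( - 1)*17^2*89^(  -  1) 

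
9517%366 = 1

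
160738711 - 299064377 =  - 138325666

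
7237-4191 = 3046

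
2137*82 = 175234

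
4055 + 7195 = 11250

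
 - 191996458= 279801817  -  471798275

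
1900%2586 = 1900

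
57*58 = 3306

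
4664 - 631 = 4033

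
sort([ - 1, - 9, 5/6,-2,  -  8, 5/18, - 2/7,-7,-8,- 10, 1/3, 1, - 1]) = [-10, - 9, - 8,  -  8, - 7, - 2,- 1, - 1,- 2/7, 5/18,1/3, 5/6,1]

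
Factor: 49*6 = 294 = 2^1*3^1*7^2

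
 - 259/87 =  - 259/87= - 2.98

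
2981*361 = 1076141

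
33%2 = 1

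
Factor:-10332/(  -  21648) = 2^ ( - 2 )*3^1*7^1*11^(  -  1) = 21/44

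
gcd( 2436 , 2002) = 14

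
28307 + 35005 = 63312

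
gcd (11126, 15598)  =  2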